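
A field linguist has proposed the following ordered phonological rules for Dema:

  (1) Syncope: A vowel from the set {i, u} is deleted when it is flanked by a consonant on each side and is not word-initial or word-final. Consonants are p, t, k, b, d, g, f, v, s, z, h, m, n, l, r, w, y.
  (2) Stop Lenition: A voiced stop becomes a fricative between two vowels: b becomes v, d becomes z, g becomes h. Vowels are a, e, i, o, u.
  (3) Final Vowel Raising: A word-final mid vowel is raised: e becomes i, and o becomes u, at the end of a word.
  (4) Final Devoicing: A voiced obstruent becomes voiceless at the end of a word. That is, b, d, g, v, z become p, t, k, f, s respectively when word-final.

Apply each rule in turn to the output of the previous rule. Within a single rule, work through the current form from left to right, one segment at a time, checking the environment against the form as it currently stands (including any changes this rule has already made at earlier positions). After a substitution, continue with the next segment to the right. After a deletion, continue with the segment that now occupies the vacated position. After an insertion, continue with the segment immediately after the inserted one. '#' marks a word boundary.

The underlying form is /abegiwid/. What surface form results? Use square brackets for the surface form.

[avegwt]

(1) Syncope: [abegiwid] → [abegwd]
(2) Stop Lenition: [abegwd] → [avegwd]
(3) Final Vowel Raising: no change — [avegwd]
(4) Final Devoicing: [avegwd] → [avegwt]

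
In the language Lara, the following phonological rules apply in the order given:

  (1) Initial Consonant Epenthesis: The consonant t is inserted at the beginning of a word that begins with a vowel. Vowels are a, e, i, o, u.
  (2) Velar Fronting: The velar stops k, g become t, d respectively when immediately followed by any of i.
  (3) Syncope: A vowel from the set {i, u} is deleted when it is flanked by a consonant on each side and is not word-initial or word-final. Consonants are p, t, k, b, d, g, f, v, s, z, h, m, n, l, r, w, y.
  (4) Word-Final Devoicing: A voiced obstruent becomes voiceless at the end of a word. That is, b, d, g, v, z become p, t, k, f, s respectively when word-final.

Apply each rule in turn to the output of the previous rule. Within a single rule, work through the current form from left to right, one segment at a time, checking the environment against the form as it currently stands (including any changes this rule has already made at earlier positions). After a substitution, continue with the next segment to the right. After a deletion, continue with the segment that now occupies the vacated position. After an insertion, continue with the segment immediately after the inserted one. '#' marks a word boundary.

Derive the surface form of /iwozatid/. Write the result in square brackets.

(1) Initial Consonant Epenthesis: [iwozatid] → [tiwozatid]
(2) Velar Fronting: no change — [tiwozatid]
(3) Syncope: [tiwozatid] → [twozatd]
(4) Word-Final Devoicing: [twozatd] → [twozatt]

[twozatt]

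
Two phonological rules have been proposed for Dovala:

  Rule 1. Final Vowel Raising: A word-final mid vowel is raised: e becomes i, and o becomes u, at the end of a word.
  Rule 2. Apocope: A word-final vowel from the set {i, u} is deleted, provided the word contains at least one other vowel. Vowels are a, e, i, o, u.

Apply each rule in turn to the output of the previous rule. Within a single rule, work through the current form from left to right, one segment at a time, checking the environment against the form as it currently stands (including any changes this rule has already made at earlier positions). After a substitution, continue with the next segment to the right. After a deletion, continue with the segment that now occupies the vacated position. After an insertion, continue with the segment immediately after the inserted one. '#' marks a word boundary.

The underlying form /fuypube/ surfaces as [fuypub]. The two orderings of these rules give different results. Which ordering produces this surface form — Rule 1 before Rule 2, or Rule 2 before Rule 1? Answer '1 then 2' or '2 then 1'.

Order 1 then 2:
  1 Final Vowel Raising: [fuypube] → [fuypubi]
  2 Apocope: [fuypubi] → [fuypub]
  result: [fuypub]
Order 2 then 1:
  2 Apocope: no change — [fuypube]
  1 Final Vowel Raising: [fuypube] → [fuypubi]
  result: [fuypubi]

1 then 2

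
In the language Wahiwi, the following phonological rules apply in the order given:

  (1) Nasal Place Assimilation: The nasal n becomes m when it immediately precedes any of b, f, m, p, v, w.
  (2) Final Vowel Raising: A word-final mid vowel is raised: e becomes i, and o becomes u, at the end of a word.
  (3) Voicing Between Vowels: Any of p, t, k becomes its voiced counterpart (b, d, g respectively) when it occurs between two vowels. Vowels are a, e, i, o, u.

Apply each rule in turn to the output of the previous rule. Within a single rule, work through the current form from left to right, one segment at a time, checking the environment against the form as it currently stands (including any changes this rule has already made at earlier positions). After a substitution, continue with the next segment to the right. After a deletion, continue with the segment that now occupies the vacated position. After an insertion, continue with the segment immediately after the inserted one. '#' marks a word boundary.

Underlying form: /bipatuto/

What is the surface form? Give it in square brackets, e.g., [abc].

(1) Nasal Place Assimilation: no change — [bipatuto]
(2) Final Vowel Raising: [bipatuto] → [bipatutu]
(3) Voicing Between Vowels: [bipatutu] → [bibadudu]

[bibadudu]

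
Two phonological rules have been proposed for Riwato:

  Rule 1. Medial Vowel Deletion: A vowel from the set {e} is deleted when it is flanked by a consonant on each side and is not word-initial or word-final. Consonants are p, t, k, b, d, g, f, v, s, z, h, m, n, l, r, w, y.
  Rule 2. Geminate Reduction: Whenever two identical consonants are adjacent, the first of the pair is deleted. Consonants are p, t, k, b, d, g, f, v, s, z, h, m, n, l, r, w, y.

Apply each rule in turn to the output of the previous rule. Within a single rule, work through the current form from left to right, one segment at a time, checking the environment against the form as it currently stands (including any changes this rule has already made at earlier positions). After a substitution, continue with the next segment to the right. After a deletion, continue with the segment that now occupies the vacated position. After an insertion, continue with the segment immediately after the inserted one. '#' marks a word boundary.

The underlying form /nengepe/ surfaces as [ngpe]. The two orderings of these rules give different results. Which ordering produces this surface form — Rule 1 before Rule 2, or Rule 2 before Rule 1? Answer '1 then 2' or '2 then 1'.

Order 1 then 2:
  1 Medial Vowel Deletion: [nengepe] → [nngpe]
  2 Geminate Reduction: [nngpe] → [ngpe]
  result: [ngpe]
Order 2 then 1:
  2 Geminate Reduction: no change — [nengepe]
  1 Medial Vowel Deletion: [nengepe] → [nngpe]
  result: [nngpe]

1 then 2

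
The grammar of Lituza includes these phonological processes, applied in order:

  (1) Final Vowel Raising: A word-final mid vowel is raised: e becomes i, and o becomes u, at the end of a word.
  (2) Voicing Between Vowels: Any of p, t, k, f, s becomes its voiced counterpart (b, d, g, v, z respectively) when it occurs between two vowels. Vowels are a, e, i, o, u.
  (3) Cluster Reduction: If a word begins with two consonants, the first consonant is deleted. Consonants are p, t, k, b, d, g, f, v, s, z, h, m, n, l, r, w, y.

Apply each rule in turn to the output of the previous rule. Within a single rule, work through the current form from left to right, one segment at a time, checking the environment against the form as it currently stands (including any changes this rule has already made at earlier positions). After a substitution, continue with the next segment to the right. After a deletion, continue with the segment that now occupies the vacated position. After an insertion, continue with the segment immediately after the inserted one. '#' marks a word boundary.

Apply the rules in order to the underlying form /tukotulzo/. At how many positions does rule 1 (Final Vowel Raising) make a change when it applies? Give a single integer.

1

(1) Final Vowel Raising: [tukotulzo] → [tukotulzu]
(2) Voicing Between Vowels: [tukotulzu] → [tugodulzu]
(3) Cluster Reduction: no change — [tugodulzu]
Rule 1 changed 1 position(s).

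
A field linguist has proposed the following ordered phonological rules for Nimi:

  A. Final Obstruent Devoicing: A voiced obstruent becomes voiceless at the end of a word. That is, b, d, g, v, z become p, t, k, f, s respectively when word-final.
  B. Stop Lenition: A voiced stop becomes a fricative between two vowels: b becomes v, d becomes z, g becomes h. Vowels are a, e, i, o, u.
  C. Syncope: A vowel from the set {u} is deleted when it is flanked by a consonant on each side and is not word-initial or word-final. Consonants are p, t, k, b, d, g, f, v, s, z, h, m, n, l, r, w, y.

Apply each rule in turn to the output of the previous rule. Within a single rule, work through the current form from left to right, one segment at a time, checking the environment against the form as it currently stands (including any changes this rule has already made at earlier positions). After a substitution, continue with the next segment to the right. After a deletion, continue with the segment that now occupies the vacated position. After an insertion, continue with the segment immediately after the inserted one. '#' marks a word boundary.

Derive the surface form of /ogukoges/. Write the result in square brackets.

A Final Obstruent Devoicing: no change — [ogukoges]
B Stop Lenition: [ogukoges] → [ohukohes]
C Syncope: [ohukohes] → [ohkohes]

[ohkohes]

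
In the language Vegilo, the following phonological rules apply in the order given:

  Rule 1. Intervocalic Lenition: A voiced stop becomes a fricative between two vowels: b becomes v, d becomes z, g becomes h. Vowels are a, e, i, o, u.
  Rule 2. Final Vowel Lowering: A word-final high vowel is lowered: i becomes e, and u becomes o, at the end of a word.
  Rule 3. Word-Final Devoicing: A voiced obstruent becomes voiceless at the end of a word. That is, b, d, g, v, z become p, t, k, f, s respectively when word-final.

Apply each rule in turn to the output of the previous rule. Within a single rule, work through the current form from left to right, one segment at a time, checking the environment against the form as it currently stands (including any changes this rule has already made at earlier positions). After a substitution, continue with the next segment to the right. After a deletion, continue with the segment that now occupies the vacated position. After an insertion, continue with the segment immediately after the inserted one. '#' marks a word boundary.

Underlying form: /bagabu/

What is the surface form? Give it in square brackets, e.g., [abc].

Rule 1 Intervocalic Lenition: [bagabu] → [bahavu]
Rule 2 Final Vowel Lowering: [bahavu] → [bahavo]
Rule 3 Word-Final Devoicing: no change — [bahavo]

[bahavo]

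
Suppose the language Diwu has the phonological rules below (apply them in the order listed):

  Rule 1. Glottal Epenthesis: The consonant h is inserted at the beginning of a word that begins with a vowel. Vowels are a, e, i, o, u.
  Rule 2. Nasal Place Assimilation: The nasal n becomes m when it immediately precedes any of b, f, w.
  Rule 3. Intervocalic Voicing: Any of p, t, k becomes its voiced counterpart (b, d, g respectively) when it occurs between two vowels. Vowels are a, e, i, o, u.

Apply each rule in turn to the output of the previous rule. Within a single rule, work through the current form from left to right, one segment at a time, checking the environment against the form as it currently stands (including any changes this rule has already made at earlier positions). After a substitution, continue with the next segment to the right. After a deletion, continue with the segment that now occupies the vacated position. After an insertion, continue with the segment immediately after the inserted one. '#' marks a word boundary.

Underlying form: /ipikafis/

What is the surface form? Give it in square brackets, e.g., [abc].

[hibigafis]

Rule 1 Glottal Epenthesis: [ipikafis] → [hipikafis]
Rule 2 Nasal Place Assimilation: no change — [hipikafis]
Rule 3 Intervocalic Voicing: [hipikafis] → [hibigafis]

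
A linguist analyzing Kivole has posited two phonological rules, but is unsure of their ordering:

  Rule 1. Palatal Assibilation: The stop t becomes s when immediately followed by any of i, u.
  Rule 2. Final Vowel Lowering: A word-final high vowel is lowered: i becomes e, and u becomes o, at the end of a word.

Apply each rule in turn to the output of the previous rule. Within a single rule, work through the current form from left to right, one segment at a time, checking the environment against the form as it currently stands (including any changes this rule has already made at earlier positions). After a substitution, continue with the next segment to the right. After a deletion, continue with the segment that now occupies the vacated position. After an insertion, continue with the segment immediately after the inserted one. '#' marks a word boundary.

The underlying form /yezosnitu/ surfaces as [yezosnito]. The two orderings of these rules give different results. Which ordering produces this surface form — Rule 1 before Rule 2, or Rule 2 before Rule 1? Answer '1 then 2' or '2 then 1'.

2 then 1

Order 1 then 2:
  1 Palatal Assibilation: [yezosnitu] → [yezosnisu]
  2 Final Vowel Lowering: [yezosnisu] → [yezosniso]
  result: [yezosniso]
Order 2 then 1:
  2 Final Vowel Lowering: [yezosnitu] → [yezosnito]
  1 Palatal Assibilation: no change — [yezosnito]
  result: [yezosnito]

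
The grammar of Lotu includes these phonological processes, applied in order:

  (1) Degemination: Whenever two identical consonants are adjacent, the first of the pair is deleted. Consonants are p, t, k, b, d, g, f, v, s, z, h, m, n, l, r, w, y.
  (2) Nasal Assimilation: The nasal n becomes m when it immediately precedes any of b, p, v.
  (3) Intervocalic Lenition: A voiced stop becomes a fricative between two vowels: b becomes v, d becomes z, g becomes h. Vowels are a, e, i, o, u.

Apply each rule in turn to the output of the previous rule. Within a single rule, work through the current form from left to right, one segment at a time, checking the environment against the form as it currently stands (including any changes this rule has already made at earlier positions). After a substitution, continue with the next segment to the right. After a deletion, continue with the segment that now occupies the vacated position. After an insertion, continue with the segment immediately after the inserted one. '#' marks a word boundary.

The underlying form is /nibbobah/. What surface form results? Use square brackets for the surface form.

(1) Degemination: [nibbobah] → [nibobah]
(2) Nasal Assimilation: no change — [nibobah]
(3) Intervocalic Lenition: [nibobah] → [nivovah]

[nivovah]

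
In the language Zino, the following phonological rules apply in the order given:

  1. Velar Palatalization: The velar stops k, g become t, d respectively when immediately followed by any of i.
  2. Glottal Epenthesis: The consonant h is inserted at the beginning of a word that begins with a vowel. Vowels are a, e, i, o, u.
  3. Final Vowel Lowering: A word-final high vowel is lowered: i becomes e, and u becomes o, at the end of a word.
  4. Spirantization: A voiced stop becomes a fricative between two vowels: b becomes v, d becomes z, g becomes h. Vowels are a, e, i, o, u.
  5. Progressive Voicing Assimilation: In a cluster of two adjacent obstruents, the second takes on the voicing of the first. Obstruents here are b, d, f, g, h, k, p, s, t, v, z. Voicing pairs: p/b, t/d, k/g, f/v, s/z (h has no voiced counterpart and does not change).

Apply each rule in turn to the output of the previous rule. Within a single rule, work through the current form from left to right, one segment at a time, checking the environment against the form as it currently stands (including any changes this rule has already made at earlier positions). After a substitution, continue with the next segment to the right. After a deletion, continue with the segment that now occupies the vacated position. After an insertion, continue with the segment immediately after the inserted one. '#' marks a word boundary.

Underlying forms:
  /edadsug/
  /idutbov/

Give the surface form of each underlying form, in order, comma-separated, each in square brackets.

/edadsug/:
  1 Velar Palatalization: no change — [edadsug]
  2 Glottal Epenthesis: [edadsug] → [hedadsug]
  3 Final Vowel Lowering: no change — [hedadsug]
  4 Spirantization: [hedadsug] → [hezadsug]
  5 Progressive Voicing Assimilation: [hezadsug] → [hezadzug]
/idutbov/:
  1 Velar Palatalization: no change — [idutbov]
  2 Glottal Epenthesis: [idutbov] → [hidutbov]
  3 Final Vowel Lowering: no change — [hidutbov]
  4 Spirantization: [hidutbov] → [hizutbov]
  5 Progressive Voicing Assimilation: [hizutbov] → [hizutpov]

[hezadzug], [hizutpov]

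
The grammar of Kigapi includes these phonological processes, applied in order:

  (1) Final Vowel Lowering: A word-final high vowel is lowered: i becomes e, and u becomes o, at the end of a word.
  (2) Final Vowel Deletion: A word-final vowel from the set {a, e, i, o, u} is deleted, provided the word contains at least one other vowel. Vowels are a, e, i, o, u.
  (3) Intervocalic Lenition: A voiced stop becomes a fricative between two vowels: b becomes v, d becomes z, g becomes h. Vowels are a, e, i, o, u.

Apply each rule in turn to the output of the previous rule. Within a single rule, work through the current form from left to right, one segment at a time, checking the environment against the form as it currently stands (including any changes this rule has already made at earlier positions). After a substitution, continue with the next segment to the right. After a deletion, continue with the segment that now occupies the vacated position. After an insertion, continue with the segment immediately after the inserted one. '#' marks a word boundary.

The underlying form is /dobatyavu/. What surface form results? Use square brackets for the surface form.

[dovatyav]

(1) Final Vowel Lowering: [dobatyavu] → [dobatyavo]
(2) Final Vowel Deletion: [dobatyavo] → [dobatyav]
(3) Intervocalic Lenition: [dobatyav] → [dovatyav]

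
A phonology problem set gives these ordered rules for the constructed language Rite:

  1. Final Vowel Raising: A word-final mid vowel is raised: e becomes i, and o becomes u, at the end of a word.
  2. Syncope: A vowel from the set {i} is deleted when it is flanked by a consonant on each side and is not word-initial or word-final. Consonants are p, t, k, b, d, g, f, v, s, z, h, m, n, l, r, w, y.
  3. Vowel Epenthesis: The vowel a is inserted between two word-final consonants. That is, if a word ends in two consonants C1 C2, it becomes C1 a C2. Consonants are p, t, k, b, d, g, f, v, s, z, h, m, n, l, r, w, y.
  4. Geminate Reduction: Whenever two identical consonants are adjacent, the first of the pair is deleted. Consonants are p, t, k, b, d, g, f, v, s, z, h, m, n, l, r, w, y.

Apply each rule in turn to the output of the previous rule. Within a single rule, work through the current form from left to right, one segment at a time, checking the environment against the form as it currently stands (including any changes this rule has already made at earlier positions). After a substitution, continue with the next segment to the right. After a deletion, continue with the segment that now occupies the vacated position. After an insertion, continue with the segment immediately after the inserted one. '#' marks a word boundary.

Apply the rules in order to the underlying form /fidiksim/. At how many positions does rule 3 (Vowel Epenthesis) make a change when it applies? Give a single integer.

1

1 Final Vowel Raising: no change — [fidiksim]
2 Syncope: [fidiksim] → [fdksm]
3 Vowel Epenthesis: [fdksm] → [fdksam]
4 Geminate Reduction: no change — [fdksam]
Rule 3 changed 1 position(s).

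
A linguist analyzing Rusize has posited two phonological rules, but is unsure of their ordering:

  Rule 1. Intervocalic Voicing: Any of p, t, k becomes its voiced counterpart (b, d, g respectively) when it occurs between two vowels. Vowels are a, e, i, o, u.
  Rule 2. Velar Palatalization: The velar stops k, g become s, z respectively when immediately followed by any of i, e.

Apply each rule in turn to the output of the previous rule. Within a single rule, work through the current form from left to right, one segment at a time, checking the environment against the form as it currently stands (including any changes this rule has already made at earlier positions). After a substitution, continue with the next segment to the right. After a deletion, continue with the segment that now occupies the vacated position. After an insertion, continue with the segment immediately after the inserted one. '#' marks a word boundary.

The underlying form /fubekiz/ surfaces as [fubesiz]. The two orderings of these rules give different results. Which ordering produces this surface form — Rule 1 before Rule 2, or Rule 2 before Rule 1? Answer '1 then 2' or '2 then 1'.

2 then 1

Order 1 then 2:
  1 Intervocalic Voicing: [fubekiz] → [fubegiz]
  2 Velar Palatalization: [fubegiz] → [fubeziz]
  result: [fubeziz]
Order 2 then 1:
  2 Velar Palatalization: [fubekiz] → [fubesiz]
  1 Intervocalic Voicing: no change — [fubesiz]
  result: [fubesiz]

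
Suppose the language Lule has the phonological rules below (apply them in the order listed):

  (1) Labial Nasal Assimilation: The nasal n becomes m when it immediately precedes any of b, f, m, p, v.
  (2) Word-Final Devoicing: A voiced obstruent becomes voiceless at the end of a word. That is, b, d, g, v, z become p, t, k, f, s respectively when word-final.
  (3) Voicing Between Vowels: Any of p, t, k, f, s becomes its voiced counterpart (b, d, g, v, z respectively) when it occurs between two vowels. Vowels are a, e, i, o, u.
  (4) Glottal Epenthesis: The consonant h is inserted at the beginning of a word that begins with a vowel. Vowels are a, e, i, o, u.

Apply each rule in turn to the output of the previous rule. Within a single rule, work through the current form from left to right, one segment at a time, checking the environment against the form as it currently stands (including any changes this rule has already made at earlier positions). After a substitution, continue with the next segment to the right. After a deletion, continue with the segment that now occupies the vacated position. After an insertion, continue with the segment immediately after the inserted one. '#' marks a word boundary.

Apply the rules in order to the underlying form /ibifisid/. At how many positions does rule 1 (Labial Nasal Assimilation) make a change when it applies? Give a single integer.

(1) Labial Nasal Assimilation: no change — [ibifisid]
(2) Word-Final Devoicing: [ibifisid] → [ibifisit]
(3) Voicing Between Vowels: [ibifisit] → [ibivizit]
(4) Glottal Epenthesis: [ibivizit] → [hibivizit]
Rule 1 changed 0 position(s).

0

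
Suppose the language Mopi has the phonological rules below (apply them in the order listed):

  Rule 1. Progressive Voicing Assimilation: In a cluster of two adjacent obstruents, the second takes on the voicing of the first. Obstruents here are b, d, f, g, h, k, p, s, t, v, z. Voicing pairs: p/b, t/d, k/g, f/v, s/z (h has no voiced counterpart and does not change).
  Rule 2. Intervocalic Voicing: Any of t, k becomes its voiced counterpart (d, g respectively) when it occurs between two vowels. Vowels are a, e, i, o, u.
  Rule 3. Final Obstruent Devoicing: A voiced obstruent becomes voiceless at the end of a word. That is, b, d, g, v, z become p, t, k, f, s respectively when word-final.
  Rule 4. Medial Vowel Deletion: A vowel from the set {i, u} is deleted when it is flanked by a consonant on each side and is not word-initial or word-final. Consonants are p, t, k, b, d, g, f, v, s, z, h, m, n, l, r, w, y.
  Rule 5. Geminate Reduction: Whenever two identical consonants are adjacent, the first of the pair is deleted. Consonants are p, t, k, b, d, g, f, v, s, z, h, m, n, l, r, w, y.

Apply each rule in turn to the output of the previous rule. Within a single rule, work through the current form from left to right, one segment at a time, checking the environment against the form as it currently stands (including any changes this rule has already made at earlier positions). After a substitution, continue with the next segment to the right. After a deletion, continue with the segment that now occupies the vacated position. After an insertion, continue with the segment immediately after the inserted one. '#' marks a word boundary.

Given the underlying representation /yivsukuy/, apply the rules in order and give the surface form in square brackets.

Rule 1 Progressive Voicing Assimilation: [yivsukuy] → [yivzukuy]
Rule 2 Intervocalic Voicing: [yivzukuy] → [yivzuguy]
Rule 3 Final Obstruent Devoicing: no change — [yivzuguy]
Rule 4 Medial Vowel Deletion: [yivzuguy] → [yvzgy]
Rule 5 Geminate Reduction: no change — [yvzgy]

[yvzgy]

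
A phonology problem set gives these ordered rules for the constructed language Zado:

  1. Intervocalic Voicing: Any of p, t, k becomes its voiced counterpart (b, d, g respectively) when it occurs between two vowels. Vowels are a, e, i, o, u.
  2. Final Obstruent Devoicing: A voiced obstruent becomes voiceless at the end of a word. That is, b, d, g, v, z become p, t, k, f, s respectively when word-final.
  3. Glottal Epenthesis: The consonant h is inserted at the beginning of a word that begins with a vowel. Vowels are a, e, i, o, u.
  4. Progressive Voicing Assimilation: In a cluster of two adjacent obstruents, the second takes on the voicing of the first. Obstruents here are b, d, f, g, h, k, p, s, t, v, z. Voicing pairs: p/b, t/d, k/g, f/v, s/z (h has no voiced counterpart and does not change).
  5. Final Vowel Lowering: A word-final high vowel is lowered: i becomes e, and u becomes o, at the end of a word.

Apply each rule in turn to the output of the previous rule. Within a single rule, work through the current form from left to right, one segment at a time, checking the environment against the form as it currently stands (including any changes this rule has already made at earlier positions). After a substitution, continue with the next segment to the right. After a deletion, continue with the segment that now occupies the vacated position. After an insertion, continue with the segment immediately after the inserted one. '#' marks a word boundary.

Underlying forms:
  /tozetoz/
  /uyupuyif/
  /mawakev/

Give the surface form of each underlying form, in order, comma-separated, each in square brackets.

[tozedos], [huyubuyif], [mawagef]

/tozetoz/:
  1 Intervocalic Voicing: [tozetoz] → [tozedoz]
  2 Final Obstruent Devoicing: [tozedoz] → [tozedos]
  3 Glottal Epenthesis: no change — [tozedos]
  4 Progressive Voicing Assimilation: no change — [tozedos]
  5 Final Vowel Lowering: no change — [tozedos]
/uyupuyif/:
  1 Intervocalic Voicing: [uyupuyif] → [uyubuyif]
  2 Final Obstruent Devoicing: no change — [uyubuyif]
  3 Glottal Epenthesis: [uyubuyif] → [huyubuyif]
  4 Progressive Voicing Assimilation: no change — [huyubuyif]
  5 Final Vowel Lowering: no change — [huyubuyif]
/mawakev/:
  1 Intervocalic Voicing: [mawakev] → [mawagev]
  2 Final Obstruent Devoicing: [mawagev] → [mawagef]
  3 Glottal Epenthesis: no change — [mawagef]
  4 Progressive Voicing Assimilation: no change — [mawagef]
  5 Final Vowel Lowering: no change — [mawagef]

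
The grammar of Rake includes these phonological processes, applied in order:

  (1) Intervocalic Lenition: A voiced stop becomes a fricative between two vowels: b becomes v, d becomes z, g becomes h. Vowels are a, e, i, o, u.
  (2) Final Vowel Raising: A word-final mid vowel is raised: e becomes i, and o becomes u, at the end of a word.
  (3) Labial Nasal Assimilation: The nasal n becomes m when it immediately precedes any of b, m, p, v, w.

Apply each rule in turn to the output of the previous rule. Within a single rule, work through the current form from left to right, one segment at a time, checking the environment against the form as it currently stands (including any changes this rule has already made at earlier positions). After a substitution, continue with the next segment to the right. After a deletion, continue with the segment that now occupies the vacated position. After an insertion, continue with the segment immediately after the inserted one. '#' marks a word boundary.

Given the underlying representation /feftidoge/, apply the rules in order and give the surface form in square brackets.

[feftizohi]

(1) Intervocalic Lenition: [feftidoge] → [feftizohe]
(2) Final Vowel Raising: [feftizohe] → [feftizohi]
(3) Labial Nasal Assimilation: no change — [feftizohi]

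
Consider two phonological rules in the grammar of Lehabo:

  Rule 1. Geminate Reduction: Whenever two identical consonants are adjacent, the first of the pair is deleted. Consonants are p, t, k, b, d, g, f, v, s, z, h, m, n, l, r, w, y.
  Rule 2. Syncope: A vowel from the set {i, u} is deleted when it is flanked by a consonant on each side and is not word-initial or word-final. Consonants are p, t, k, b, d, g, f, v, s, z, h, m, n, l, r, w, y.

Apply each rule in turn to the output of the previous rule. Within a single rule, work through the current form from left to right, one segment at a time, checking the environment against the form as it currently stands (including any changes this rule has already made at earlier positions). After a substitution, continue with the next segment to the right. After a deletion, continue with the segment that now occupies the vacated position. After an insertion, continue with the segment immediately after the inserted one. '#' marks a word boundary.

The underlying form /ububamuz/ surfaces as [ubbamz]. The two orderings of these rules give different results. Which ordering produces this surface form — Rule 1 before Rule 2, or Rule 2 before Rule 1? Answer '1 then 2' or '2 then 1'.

Order 1 then 2:
  1 Geminate Reduction: no change — [ububamuz]
  2 Syncope: [ububamuz] → [ubbamz]
  result: [ubbamz]
Order 2 then 1:
  2 Syncope: [ububamuz] → [ubbamz]
  1 Geminate Reduction: [ubbamz] → [ubamz]
  result: [ubamz]

1 then 2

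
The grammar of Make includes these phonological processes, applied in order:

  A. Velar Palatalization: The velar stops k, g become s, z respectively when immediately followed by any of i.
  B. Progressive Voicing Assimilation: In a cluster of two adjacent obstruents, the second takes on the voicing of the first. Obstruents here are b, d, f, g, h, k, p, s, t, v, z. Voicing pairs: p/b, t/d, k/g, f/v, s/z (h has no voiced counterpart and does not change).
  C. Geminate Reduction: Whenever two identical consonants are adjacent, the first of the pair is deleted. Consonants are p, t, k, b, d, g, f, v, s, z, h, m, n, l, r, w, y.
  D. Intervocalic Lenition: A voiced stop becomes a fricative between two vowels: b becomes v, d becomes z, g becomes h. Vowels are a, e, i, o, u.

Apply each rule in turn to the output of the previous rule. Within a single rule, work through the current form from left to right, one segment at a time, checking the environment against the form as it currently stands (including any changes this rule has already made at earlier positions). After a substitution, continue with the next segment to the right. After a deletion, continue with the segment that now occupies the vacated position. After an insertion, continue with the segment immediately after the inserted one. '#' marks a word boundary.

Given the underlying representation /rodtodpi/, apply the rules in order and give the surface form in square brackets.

[rozodbi]

A Velar Palatalization: no change — [rodtodpi]
B Progressive Voicing Assimilation: [rodtodpi] → [roddodbi]
C Geminate Reduction: [roddodbi] → [rododbi]
D Intervocalic Lenition: [rododbi] → [rozodbi]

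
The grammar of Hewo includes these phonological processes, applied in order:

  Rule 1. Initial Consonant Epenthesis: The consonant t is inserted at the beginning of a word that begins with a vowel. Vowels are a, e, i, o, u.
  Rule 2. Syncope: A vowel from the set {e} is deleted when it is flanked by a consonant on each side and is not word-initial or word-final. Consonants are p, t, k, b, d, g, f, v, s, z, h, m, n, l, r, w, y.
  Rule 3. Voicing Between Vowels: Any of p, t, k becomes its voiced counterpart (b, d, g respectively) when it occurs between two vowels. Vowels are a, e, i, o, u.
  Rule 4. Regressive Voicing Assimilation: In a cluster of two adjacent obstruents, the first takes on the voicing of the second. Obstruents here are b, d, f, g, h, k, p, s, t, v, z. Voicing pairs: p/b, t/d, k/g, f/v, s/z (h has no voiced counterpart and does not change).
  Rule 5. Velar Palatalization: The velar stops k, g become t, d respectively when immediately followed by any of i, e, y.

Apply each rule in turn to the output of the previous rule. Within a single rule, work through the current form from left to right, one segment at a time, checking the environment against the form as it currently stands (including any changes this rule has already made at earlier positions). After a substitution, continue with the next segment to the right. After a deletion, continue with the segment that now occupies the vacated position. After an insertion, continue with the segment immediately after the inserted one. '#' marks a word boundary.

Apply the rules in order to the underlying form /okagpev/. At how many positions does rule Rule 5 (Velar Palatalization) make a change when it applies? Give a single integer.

0

Rule 1 Initial Consonant Epenthesis: [okagpev] → [tokagpev]
Rule 2 Syncope: [tokagpev] → [tokagpv]
Rule 3 Voicing Between Vowels: [tokagpv] → [togagpv]
Rule 4 Regressive Voicing Assimilation: [togagpv] → [togakbv]
Rule 5 Velar Palatalization: no change — [togakbv]
Rule Rule 5 changed 0 position(s).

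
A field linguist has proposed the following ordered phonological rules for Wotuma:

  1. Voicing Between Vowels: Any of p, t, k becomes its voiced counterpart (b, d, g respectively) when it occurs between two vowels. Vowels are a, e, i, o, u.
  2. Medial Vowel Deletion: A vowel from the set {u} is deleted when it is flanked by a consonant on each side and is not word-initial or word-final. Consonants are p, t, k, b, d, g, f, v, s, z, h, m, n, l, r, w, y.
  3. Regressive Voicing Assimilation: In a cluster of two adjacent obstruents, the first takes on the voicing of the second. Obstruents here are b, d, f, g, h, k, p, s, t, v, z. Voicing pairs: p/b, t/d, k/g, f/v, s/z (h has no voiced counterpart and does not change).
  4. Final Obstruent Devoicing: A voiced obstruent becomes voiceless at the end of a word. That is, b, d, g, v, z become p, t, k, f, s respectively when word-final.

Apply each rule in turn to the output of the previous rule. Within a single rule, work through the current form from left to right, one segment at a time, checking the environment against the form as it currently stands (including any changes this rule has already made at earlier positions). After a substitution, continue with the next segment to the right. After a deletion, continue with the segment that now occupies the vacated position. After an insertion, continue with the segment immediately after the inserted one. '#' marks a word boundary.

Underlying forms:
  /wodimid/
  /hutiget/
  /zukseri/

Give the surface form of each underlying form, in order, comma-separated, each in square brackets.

[wodimit], [hdiget], [skseri]

/wodimid/:
  1 Voicing Between Vowels: no change — [wodimid]
  2 Medial Vowel Deletion: no change — [wodimid]
  3 Regressive Voicing Assimilation: no change — [wodimid]
  4 Final Obstruent Devoicing: [wodimid] → [wodimit]
/hutiget/:
  1 Voicing Between Vowels: [hutiget] → [hudiget]
  2 Medial Vowel Deletion: [hudiget] → [hdiget]
  3 Regressive Voicing Assimilation: no change — [hdiget]
  4 Final Obstruent Devoicing: no change — [hdiget]
/zukseri/:
  1 Voicing Between Vowels: no change — [zukseri]
  2 Medial Vowel Deletion: [zukseri] → [zkseri]
  3 Regressive Voicing Assimilation: [zkseri] → [skseri]
  4 Final Obstruent Devoicing: no change — [skseri]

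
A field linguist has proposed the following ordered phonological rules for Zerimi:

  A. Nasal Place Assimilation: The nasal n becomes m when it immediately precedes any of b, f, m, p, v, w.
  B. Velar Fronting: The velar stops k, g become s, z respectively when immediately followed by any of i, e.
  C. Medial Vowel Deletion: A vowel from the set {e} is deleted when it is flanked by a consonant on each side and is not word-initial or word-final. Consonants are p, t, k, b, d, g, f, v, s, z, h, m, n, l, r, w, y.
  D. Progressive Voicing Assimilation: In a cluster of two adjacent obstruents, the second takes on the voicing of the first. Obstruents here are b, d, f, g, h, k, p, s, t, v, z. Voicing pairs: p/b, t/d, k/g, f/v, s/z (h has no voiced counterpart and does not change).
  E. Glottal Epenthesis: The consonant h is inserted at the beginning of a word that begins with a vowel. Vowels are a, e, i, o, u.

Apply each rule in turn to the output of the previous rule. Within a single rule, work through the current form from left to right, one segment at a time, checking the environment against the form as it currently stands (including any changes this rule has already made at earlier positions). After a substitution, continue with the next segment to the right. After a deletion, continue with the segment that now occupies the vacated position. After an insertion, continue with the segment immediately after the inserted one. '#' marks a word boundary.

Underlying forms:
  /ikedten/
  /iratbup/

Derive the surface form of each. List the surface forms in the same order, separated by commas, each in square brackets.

/ikedten/:
  A Nasal Place Assimilation: no change — [ikedten]
  B Velar Fronting: [ikedten] → [isedten]
  C Medial Vowel Deletion: [isedten] → [isdtn]
  D Progressive Voicing Assimilation: [isdtn] → [isttn]
  E Glottal Epenthesis: [isttn] → [histtn]
/iratbup/:
  A Nasal Place Assimilation: no change — [iratbup]
  B Velar Fronting: no change — [iratbup]
  C Medial Vowel Deletion: no change — [iratbup]
  D Progressive Voicing Assimilation: [iratbup] → [iratpup]
  E Glottal Epenthesis: [iratpup] → [hiratpup]

[histtn], [hiratpup]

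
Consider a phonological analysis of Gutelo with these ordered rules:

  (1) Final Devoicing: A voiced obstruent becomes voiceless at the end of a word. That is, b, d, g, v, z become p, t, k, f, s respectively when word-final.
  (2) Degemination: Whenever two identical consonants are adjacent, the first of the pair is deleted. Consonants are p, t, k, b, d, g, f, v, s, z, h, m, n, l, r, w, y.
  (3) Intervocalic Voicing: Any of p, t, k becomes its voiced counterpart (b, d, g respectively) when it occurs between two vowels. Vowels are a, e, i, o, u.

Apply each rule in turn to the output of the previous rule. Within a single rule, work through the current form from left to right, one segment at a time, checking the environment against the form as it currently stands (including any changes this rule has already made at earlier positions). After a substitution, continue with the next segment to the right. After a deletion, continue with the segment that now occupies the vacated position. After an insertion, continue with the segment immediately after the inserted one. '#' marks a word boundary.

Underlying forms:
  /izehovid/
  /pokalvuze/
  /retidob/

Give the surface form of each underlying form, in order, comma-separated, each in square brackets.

/izehovid/:
  (1) Final Devoicing: [izehovid] → [izehovit]
  (2) Degemination: no change — [izehovit]
  (3) Intervocalic Voicing: no change — [izehovit]
/pokalvuze/:
  (1) Final Devoicing: no change — [pokalvuze]
  (2) Degemination: no change — [pokalvuze]
  (3) Intervocalic Voicing: [pokalvuze] → [pogalvuze]
/retidob/:
  (1) Final Devoicing: [retidob] → [retidop]
  (2) Degemination: no change — [retidop]
  (3) Intervocalic Voicing: [retidop] → [redidop]

[izehovit], [pogalvuze], [redidop]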